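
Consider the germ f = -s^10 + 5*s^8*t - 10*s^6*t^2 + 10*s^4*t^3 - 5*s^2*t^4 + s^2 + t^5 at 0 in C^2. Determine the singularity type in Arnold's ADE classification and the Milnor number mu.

Type A4, Milnor number mu = 4.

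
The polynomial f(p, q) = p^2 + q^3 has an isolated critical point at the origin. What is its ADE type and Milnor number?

The Hessian of f at 0 has rank 1. Corank 1: A-series; mu = 2 gives A_2.

Type A_2, Milnor number mu = 2.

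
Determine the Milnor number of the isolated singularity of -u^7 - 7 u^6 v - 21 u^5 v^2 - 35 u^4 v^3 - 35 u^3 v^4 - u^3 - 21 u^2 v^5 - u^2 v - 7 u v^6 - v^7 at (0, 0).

8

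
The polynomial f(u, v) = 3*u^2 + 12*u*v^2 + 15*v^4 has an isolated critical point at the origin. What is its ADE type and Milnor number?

Type A3, Milnor number mu = 3.

The Hessian of f at 0 is [[6, 0], [0, 0]] with rank 1, so corank 1. A Groebner basis of the Jacobian ideal J(f) in C{u,v} is {u^2, u*v, u/2 + v^2}; counting standard monomials gives mu = 3. Corank 1: A-series; mu = 3 gives A_3.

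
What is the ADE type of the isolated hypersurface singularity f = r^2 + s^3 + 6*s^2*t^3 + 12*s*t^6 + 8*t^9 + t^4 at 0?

The Hessian of f at 0 is [[0, 0, 0], [0, 0, 0], [0, 0, 2]] with rank 1, so corank 2. A Groebner basis of the Jacobian ideal J(f) in C{s,t,r} is {t^3, s^2, r}; counting standard monomials gives mu = 6. Corank 2; j^3 = s^3 is a perfect cube, so E-series; the 4-jet and mu = 6 give E_6.

E_{6}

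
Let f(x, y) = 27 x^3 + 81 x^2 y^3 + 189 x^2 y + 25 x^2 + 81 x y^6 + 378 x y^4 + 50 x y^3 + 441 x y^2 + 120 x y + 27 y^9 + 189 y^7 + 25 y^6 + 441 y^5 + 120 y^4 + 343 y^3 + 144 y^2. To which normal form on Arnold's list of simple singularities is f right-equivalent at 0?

A_2

The Hessian of f at 0 has rank 1. Corank 1: A-series; mu = 2 gives A_2.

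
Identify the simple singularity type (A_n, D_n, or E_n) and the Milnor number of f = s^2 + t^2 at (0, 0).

Type A_1, Milnor number mu = 1.

The Hessian of f at 0 has rank 2. Corank 0: nondegenerate Morse point, so A_1.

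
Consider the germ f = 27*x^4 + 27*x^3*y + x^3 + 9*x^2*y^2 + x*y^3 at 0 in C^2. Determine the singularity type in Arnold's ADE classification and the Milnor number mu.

Type E_7, Milnor number mu = 7.

The Hessian of f at 0 has rank 0. Corank 2; j^3 = x^3 is a perfect cube, so E-series; the 4-jet and mu = 7 give E_7.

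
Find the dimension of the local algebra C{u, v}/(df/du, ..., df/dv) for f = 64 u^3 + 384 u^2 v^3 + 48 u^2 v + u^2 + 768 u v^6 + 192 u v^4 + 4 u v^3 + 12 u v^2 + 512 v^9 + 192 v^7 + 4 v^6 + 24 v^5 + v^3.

2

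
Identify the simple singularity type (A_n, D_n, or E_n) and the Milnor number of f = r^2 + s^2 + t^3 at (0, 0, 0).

The Hessian of f at 0 has rank 2. Corank 1: A-series; mu = 2 gives A_2.

Type A_2, Milnor number mu = 2.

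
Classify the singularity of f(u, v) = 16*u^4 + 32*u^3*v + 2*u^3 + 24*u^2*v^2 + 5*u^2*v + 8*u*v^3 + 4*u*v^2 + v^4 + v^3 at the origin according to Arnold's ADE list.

D_{5}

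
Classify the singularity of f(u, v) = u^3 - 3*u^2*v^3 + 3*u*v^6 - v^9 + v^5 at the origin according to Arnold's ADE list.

E_8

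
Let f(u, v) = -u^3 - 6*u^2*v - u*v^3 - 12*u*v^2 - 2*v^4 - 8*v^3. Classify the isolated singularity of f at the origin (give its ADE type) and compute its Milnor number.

Type E_7, Milnor number mu = 7.

The Hessian of f at 0 has rank 0. Corank 2; j^3 = -(u + 2*v)^3 is a perfect cube, so E-series; the 4-jet and mu = 7 give E_7.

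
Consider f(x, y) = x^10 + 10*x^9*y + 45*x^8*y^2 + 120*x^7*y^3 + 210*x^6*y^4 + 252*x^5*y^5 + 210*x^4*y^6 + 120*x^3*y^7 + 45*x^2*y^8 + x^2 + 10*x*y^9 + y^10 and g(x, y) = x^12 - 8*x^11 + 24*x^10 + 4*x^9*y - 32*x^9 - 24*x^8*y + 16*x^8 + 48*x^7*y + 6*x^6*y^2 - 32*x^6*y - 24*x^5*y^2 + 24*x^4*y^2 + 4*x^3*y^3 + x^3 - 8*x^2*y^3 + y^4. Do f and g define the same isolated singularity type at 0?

No.

The Hessian of f at 0 has rank 1. Corank 1: A-series; mu = 9 gives A_9. The Hessian of g at 0 has rank 0. Corank 2; j^3 = x^3 is a perfect cube, so E-series; the 4-jet and mu = 6 give E_6. f is A_9 but g is E_6, hence not right-equivalent.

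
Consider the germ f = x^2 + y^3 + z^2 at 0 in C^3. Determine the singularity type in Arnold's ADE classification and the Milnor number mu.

The Hessian of f at 0 has rank 2. Corank 1: A-series; mu = 2 gives A_2.

Type A_2, Milnor number mu = 2.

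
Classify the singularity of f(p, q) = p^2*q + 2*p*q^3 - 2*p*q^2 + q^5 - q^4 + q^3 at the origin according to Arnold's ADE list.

D_5

The Hessian of f at 0 has rank 0. Corank 2; j^3 = q*(p - q)^2 has shape L^2 M (L != M), so D-series; mu = 5 gives D_5.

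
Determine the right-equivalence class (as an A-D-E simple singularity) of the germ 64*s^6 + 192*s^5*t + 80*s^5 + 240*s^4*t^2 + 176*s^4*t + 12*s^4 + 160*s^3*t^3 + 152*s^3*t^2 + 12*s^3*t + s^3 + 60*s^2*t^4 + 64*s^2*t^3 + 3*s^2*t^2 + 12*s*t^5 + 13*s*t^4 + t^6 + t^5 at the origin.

E_8

The Hessian of f at 0 is [[0, 0], [0, 0]] with rank 0, so corank 2. A Groebner basis of the Jacobian ideal J(f) in C{s,t} is {-s^2/16 + s*t^3 - s*t^2/8, s^2/2 + s*t^2 + t^4, s^3, s^2*t + s^2/8 + s*t^2/4}; counting standard monomials gives mu = 8. Corank 2; j^3 = s^3 is a perfect cube, so E-series; the 5-jet and mu = 8 give E_8.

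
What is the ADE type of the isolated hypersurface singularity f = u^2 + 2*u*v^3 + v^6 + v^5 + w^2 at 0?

A_4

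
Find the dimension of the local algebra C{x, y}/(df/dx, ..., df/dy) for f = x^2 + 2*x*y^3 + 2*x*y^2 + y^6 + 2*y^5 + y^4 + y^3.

2

The Hessian of f at 0 has rank 1. Corank 1: A-series; mu = 2 gives A_2.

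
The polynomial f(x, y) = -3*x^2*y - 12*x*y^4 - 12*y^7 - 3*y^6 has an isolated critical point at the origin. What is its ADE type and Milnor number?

Type D_{7}, Milnor number mu = 7.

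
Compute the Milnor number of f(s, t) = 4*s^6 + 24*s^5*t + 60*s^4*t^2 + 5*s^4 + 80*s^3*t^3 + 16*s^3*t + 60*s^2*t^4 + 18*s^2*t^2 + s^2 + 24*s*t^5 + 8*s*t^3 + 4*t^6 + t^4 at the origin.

3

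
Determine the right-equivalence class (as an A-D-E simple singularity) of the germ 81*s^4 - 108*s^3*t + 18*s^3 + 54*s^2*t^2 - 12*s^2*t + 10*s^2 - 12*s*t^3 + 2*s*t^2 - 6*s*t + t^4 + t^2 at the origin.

The Hessian of f at 0 is [[20, -6], [-6, 2]] with rank 2, so corank 0. A Groebner basis of the Jacobian ideal J(f) in C{s,t} is {s, t}; counting standard monomials gives mu = 1. Corank 0: nondegenerate Morse point, so A_1.

A_{1}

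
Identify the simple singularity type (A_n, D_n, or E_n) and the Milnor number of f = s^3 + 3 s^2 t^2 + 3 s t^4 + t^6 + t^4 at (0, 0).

Type E_6, Milnor number mu = 6.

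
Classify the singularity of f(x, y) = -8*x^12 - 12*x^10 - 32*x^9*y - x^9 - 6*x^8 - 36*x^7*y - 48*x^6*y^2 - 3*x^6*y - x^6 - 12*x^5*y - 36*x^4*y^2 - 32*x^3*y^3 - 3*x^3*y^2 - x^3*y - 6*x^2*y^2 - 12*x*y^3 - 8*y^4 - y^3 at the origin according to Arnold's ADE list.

E_7

The Hessian of f at 0 is [[0, 0], [0, 0]] with rank 0, so corank 2. A Groebner basis of the Jacobian ideal J(f) in C{x,y} is {x^3 - 12*x*y^2 + 3*y^2, x^2*y + 4*x*y^2, y^3}; counting standard monomials gives mu = 7. Corank 2; j^3 = -y^3 is a perfect cube, so E-series; the 4-jet and mu = 7 give E_7.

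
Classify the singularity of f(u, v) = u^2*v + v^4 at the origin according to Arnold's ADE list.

The Hessian of f at 0 has rank 0. Corank 2; j^3 = u^2*v has shape L^2 M (L != M), so D-series; mu = 5 gives D_5.

D5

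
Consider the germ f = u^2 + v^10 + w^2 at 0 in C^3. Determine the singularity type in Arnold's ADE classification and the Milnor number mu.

The Hessian of f at 0 is [[2, 0, 0], [0, 0, 0], [0, 0, 2]] with rank 2, so corank 1. A Groebner basis of the Jacobian ideal J(f) in C{u,v,w} is {v^9, u, w}; counting standard monomials gives mu = 9. Corank 1: A-series; mu = 9 gives A_9.

Type A9, Milnor number mu = 9.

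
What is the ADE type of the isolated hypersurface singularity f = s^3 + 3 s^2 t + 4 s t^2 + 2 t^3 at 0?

The Hessian of f at 0 is [[0, 0], [0, 0]] with rank 0, so corank 2. A Groebner basis of the Jacobian ideal J(f) in C{s,t} is {t^3, s^2 - 2*t^2/3, s*t + t^2}; counting standard monomials gives mu = 4. Corank 2; j^3 = (s + t)*(s^2 + 2*s*t + 2*t^2) splits into three distinct lines over C (the quadratic factor has nonzero discriminant), so D_4.

D_{4}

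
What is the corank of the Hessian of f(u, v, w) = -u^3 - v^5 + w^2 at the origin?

2

Hessian at 0 has rank 1.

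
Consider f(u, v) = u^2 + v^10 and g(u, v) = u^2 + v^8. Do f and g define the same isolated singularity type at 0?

No.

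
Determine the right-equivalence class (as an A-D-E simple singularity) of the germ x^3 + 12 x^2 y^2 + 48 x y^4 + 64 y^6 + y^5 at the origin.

E_{8}

The Hessian of f at 0 has rank 0. Corank 2; j^3 = x^3 is a perfect cube, so E-series; the 5-jet and mu = 8 give E_8.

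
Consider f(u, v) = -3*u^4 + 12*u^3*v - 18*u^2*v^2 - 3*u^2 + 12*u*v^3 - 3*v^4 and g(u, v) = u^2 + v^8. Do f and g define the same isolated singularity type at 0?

No.

The Hessian of f at 0 has rank 1. Corank 1: A-series; mu = 3 gives A_3. The Hessian of g at 0 has rank 1. Corank 1: A-series; mu = 7 gives A_7. f is A_3 but g is A_7, hence not right-equivalent.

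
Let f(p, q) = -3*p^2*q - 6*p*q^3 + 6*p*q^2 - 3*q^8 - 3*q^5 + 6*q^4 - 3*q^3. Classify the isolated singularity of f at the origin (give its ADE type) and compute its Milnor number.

Type D9, Milnor number mu = 9.

The Hessian of f at 0 has rank 0. Corank 2; j^3 = -3*q*(p - q)^2 has shape L^2 M (L != M), so D-series; mu = 9 gives D_9.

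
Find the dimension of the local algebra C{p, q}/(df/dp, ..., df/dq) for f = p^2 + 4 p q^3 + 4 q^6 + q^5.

The Hessian of f at 0 is [[2, 0], [0, 0]] with rank 1, so corank 1. A Groebner basis of the Jacobian ideal J(f) in C{p,q} is {p/2 + q^3, p^2, p*q}; counting standard monomials gives mu = 4. Corank 1: A-series; mu = 4 gives A_4.

4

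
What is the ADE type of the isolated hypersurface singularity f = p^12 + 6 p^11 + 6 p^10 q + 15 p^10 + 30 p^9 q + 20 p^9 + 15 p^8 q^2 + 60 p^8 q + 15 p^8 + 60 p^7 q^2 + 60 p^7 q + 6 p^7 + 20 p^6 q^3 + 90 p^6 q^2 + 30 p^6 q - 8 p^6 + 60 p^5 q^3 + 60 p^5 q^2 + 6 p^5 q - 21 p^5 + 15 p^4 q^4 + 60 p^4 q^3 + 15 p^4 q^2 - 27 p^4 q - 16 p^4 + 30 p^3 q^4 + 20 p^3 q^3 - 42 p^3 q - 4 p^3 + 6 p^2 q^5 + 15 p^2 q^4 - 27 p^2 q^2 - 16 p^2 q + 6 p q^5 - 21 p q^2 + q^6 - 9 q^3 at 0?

D7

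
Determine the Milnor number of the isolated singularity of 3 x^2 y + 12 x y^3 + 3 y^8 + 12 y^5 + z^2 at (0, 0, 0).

9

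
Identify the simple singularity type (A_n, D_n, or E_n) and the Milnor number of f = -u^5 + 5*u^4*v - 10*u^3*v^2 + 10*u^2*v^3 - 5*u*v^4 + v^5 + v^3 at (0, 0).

Type E_8, Milnor number mu = 8.

The Hessian of f at 0 is [[0, 0], [0, 0]] with rank 0, so corank 2. A Groebner basis of the Jacobian ideal J(f) in C{u,v} is {u^4 - 4*u^3*v, v^2}; counting standard monomials gives mu = 8. Corank 2; j^3 = v^3 is a perfect cube, so E-series; the 5-jet and mu = 8 give E_8.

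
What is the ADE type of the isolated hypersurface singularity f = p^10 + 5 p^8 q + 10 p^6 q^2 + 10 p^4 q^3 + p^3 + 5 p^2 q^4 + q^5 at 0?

E_8

The Hessian of f at 0 has rank 0. Corank 2; j^3 = p^3 is a perfect cube, so E-series; the 5-jet and mu = 8 give E_8.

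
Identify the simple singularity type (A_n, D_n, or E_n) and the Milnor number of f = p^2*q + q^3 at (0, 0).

Type D4, Milnor number mu = 4.

The Hessian of f at 0 has rank 0. Corank 2; j^3 = q*(p^2 + q^2) splits into three distinct lines over C (the quadratic factor has nonzero discriminant), so D_4.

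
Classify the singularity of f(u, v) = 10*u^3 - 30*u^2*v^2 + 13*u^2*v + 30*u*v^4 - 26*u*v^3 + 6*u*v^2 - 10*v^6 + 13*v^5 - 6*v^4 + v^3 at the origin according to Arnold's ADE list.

The Hessian of f at 0 has rank 0. Corank 2; j^3 = (2*u + v)*(5*u^2 + 4*u*v + v^2) splits into three distinct lines over C (the quadratic factor has nonzero discriminant), so D_4.

D4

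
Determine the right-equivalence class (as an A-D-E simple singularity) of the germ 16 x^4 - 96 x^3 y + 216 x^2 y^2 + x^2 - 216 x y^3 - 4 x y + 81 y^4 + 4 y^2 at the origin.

The Hessian of f at 0 has rank 1. Corank 1: A-series; mu = 3 gives A_3.

A_3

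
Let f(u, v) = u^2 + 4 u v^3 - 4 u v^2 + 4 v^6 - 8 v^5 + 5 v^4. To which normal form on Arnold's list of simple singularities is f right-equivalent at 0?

The Hessian of f at 0 has rank 1. Corank 1: A-series; mu = 3 gives A_3.

A_3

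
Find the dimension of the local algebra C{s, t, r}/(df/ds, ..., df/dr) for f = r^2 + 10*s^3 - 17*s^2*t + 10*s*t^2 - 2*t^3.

4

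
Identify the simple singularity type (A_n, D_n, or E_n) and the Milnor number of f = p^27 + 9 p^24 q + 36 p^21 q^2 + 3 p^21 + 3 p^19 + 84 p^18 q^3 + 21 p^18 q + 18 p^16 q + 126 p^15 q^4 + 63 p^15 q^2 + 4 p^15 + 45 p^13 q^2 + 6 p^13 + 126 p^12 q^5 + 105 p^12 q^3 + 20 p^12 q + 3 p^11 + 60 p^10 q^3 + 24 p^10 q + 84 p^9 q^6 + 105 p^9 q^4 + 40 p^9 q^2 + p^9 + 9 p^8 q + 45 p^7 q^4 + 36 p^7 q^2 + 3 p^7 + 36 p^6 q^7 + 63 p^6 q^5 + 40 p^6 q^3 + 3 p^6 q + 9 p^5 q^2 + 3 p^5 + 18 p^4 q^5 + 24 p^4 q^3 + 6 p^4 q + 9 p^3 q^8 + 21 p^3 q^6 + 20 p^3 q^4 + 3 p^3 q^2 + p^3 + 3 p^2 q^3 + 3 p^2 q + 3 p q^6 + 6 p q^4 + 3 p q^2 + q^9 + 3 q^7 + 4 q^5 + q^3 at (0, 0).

Type E_{8}, Milnor number mu = 8.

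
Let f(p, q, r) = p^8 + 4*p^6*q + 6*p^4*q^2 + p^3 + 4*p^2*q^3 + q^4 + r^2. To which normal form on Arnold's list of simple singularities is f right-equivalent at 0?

E6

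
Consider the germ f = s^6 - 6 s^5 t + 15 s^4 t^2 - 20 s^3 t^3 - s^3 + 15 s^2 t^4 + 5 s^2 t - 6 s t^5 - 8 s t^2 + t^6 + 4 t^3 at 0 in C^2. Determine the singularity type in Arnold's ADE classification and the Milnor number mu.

Type D7, Milnor number mu = 7.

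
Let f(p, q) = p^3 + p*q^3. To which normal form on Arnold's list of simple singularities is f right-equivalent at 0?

E7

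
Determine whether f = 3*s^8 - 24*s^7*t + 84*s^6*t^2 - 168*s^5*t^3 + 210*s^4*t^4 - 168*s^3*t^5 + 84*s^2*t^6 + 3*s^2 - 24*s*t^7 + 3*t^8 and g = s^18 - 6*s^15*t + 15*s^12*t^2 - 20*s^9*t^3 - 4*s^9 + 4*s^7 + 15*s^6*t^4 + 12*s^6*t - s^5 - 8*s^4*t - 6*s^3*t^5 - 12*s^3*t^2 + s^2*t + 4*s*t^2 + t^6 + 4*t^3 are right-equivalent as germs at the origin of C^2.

No.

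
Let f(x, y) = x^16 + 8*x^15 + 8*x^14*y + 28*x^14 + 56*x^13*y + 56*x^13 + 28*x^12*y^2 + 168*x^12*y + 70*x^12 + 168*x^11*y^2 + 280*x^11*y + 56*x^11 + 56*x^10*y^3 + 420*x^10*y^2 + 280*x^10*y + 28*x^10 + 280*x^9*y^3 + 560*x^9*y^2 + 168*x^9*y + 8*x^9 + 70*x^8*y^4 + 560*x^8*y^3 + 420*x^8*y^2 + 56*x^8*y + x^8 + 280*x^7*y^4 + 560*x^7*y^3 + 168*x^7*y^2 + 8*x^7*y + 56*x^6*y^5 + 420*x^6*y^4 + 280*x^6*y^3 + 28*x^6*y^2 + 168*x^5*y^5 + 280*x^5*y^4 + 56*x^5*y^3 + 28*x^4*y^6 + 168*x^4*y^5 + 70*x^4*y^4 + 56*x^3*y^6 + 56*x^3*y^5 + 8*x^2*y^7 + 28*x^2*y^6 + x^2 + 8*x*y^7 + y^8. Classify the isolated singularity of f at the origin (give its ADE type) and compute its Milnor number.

Type A_{7}, Milnor number mu = 7.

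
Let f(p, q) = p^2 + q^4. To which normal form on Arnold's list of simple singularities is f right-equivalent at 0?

A_{3}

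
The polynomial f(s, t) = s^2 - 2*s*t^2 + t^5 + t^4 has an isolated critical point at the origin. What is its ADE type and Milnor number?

The Hessian of f at 0 has rank 1. Corank 1: A-series; mu = 4 gives A_4.

Type A_4, Milnor number mu = 4.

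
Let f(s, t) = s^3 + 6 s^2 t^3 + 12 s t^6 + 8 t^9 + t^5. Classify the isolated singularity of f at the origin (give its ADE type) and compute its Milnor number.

The Hessian of f at 0 has rank 0. Corank 2; j^3 = s^3 is a perfect cube, so E-series; the 5-jet and mu = 8 give E_8.

Type E_{8}, Milnor number mu = 8.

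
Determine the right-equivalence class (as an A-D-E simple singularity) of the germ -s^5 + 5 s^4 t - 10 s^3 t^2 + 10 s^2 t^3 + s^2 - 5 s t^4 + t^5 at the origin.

The Hessian of f at 0 has rank 1. Corank 1: A-series; mu = 4 gives A_4.

A4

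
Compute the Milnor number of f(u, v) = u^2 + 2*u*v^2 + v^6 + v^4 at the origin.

5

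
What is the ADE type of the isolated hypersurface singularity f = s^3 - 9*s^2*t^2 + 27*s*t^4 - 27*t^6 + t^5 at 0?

E8

The Hessian of f at 0 has rank 0. Corank 2; j^3 = s^3 is a perfect cube, so E-series; the 5-jet and mu = 8 give E_8.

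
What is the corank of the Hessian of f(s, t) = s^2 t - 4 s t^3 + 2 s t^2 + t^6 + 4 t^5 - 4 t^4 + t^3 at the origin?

Hessian at 0 has rank 0.

2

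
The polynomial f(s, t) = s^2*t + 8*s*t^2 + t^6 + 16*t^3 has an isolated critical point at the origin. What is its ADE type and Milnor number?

The Hessian of f at 0 has rank 0. Corank 2; j^3 = t*(s + 4*t)^2 has shape L^2 M (L != M), so D-series; mu = 7 gives D_7.

Type D_{7}, Milnor number mu = 7.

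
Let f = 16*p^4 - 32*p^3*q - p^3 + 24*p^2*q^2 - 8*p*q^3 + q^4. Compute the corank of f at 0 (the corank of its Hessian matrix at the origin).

Hessian at 0 has rank 0.

2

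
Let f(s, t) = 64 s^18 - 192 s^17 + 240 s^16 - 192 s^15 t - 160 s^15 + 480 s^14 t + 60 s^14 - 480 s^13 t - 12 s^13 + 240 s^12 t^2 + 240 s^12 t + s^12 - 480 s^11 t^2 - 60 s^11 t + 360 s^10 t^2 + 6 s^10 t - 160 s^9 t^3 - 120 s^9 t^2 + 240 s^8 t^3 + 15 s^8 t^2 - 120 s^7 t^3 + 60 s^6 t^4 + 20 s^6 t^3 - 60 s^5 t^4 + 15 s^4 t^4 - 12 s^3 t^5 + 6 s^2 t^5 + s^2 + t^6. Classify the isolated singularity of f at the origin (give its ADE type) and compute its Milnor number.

Type A_5, Milnor number mu = 5.

The Hessian of f at 0 has rank 1. Corank 1: A-series; mu = 5 gives A_5.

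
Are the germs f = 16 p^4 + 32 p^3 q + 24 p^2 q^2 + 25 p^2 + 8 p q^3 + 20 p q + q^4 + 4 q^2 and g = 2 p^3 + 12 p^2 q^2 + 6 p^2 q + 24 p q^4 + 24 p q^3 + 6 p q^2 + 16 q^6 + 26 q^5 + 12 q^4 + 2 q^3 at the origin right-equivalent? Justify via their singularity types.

No.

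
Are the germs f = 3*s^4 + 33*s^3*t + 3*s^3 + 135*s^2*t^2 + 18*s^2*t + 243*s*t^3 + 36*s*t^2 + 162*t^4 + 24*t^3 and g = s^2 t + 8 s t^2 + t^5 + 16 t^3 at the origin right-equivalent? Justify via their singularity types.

No.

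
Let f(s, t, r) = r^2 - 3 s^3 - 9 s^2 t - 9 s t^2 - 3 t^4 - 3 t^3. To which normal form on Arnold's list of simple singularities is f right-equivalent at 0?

E_{6}

The Hessian of f at 0 is [[0, 0, 0], [0, 0, 0], [0, 0, 2]] with rank 1, so corank 2. A Groebner basis of the Jacobian ideal J(f) in C{s,t,r} is {t^3, s^2 + 2*s*t + t^2, r}; counting standard monomials gives mu = 6. Corank 2; j^3 = -3*(s + t)^3 is a perfect cube, so E-series; the 4-jet and mu = 6 give E_6.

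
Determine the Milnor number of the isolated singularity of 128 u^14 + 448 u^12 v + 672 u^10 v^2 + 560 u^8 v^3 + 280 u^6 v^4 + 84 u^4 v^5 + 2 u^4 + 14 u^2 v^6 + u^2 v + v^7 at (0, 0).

The Hessian of f at 0 has rank 0. Corank 2; j^3 = u^2*v has shape L^2 M (L != M), so D-series; mu = 8 gives D_8.

8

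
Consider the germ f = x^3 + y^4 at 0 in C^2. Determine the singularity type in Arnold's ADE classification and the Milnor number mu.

The Hessian of f at 0 has rank 0. Corank 2; j^3 = x^3 is a perfect cube, so E-series; the 4-jet and mu = 6 give E_6.

Type E6, Milnor number mu = 6.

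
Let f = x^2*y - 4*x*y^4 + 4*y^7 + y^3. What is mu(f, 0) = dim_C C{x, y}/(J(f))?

4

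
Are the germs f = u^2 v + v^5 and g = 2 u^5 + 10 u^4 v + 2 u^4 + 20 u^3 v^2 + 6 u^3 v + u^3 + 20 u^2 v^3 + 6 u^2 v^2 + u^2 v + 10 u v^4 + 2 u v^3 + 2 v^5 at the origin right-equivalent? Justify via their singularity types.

Yes.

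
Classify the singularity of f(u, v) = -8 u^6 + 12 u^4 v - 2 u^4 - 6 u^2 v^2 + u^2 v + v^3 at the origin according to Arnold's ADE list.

The Hessian of f at 0 is [[0, 0], [0, 0]] with rank 0, so corank 2. A Groebner basis of the Jacobian ideal J(f) in C{u,v} is {v^3, u^2 + 3*v^2, u*v}; counting standard monomials gives mu = 4. Corank 2; j^3 = v*(u^2 + v^2) splits into three distinct lines over C (the quadratic factor has nonzero discriminant), so D_4.

D_4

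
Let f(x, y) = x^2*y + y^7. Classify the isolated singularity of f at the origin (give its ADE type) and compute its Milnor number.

The Hessian of f at 0 is [[0, 0], [0, 0]] with rank 0, so corank 2. A Groebner basis of the Jacobian ideal J(f) in C{x,y} is {x^2/7 + y^6, x^3, x*y}; counting standard monomials gives mu = 8. Corank 2; j^3 = x^2*y has shape L^2 M (L != M), so D-series; mu = 8 gives D_8.

Type D_8, Milnor number mu = 8.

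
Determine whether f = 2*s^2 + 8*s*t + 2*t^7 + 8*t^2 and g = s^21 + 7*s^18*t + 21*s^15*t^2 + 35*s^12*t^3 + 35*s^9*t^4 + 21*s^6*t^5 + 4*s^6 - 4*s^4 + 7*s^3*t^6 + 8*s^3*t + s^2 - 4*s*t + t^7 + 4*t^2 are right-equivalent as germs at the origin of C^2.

Yes.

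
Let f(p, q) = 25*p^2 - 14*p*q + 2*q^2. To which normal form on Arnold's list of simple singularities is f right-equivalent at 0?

A_{1}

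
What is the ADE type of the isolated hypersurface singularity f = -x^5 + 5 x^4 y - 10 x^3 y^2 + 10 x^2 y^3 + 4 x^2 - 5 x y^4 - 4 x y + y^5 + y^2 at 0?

A_4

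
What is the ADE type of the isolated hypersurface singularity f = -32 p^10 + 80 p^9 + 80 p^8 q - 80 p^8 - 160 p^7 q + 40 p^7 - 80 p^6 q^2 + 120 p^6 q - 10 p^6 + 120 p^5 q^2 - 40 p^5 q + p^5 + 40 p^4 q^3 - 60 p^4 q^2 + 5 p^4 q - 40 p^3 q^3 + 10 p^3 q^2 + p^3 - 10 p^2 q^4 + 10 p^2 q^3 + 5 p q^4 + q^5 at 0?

E_{8}

The Hessian of f at 0 has rank 0. Corank 2; j^3 = p^3 is a perfect cube, so E-series; the 5-jet and mu = 8 give E_8.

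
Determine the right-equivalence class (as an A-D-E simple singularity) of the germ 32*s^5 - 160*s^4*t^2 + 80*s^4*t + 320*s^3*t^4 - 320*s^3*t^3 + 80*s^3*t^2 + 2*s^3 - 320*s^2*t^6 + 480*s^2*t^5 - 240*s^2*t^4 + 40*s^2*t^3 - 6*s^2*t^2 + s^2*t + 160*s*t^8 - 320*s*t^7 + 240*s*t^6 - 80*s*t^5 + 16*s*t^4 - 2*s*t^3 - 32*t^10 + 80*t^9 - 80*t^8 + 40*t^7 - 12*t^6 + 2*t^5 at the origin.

D_{6}

The Hessian of f at 0 is [[0, 0], [0, 0]] with rank 0, so corank 2. A Groebner basis of the Jacobian ideal J(f) in C{s,t} is {s^3, s^2*t, s^2/4 + s*t^2, -5*s^2/2 - s*t + t^3}; counting standard monomials gives mu = 6. Corank 2; j^3 = s^2*(2*s + t) has shape L^2 M (L != M), so D-series; mu = 6 gives D_6.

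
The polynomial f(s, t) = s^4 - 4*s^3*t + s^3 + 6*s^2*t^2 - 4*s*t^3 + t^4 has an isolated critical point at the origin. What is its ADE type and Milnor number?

The Hessian of f at 0 is [[0, 0], [0, 0]] with rank 0, so corank 2. A Groebner basis of the Jacobian ideal J(f) in C{s,t} is {t^4, s*t^2 - t^3/3, s^2}; counting standard monomials gives mu = 6. Corank 2; j^3 = s^3 is a perfect cube, so E-series; the 4-jet and mu = 6 give E_6.

Type E_6, Milnor number mu = 6.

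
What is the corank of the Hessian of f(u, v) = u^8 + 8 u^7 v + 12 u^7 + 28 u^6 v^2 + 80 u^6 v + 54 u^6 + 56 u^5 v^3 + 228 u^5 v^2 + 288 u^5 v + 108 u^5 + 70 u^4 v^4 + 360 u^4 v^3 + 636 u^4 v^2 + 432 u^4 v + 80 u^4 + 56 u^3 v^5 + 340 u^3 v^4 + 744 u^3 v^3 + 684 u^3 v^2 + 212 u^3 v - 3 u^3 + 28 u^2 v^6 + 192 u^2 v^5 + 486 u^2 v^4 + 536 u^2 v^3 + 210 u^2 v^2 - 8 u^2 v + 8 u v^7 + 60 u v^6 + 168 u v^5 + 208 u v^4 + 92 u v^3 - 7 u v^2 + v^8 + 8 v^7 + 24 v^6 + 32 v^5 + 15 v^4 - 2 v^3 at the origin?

2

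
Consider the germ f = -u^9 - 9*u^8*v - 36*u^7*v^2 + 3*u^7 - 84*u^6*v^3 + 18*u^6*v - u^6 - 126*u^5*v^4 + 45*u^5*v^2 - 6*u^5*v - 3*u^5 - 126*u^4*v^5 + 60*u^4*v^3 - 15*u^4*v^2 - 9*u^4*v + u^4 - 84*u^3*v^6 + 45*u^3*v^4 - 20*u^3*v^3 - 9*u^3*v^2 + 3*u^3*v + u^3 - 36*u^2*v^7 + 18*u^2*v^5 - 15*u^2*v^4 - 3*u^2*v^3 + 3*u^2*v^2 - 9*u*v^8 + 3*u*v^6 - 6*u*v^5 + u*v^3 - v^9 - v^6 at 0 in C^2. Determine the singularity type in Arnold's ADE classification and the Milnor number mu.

The Hessian of f at 0 is [[0, 0], [0, 0]] with rank 0, so corank 2. A Groebner basis of the Jacobian ideal J(f) in C{u,v} is {3*u^2 + v^4 + v^3, u^3, u^2*v - u^2 - v^3/3, 2*u^2 + u*v^2 + 2*v^3/3}; counting standard monomials gives mu = 7. Corank 2; j^3 = u^3 is a perfect cube, so E-series; the 4-jet and mu = 7 give E_7.

Type E_7, Milnor number mu = 7.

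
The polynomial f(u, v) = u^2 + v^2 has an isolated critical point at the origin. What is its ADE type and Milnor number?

Type A_{1}, Milnor number mu = 1.

The Hessian of f at 0 has rank 2. Corank 0: nondegenerate Morse point, so A_1.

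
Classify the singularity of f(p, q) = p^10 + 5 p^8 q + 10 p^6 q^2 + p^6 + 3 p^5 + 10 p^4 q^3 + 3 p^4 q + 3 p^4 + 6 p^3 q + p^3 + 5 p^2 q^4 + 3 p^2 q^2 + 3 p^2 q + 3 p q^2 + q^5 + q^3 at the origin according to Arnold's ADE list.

The Hessian of f at 0 is [[0, 0], [0, 0]] with rank 0, so corank 2. A Groebner basis of the Jacobian ideal J(f) in C{p,q} is {p^2/4 + p*q^3 + p*q^2/2 + p*q/2 + q^3/2 + q^2/4, q^4, p^3 + 3*p^2/2 + 3*p*q + q^3 + 3*q^2/2, p^2*q - p^2/2 + p*q^2 - p*q - q^2/2}; counting standard monomials gives mu = 8. Corank 2; j^3 = (p + q)^3 is a perfect cube, so E-series; the 5-jet and mu = 8 give E_8.

E_8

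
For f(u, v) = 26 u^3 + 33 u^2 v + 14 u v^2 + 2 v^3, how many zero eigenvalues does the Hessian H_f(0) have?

The Hessian at 0 is [[0, 0], [0, 0]] of rank 0; hence corank 2.

2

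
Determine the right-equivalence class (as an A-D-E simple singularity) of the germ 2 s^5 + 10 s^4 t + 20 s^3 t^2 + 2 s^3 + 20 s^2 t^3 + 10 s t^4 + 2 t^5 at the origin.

E_8

The Hessian of f at 0 is [[0, 0], [0, 0]] with rank 0, so corank 2. A Groebner basis of the Jacobian ideal J(f) in C{s,t} is {t^5, s*t^3 + t^4/4, s^2}; counting standard monomials gives mu = 8. Corank 2; j^3 = 2*s^3 is a perfect cube, so E-series; the 5-jet and mu = 8 give E_8.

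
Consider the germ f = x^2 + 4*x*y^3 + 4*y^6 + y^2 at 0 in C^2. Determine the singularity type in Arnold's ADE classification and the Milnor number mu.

Type A_{1}, Milnor number mu = 1.

The Hessian of f at 0 is [[2, 0], [0, 2]] with rank 2, so corank 0. A Groebner basis of the Jacobian ideal J(f) in C{x,y} is {x, y}; counting standard monomials gives mu = 1. Corank 0: nondegenerate Morse point, so A_1.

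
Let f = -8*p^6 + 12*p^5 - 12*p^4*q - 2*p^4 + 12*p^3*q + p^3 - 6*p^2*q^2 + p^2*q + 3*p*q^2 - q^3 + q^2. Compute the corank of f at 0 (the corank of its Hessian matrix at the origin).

1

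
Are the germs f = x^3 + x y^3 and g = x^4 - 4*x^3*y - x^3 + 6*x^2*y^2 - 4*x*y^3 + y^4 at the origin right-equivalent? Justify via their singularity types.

No.

The Hessian of f at 0 has rank 0. Corank 2; j^3 = x^3 is a perfect cube, so E-series; the 4-jet and mu = 7 give E_7. The Hessian of g at 0 has rank 0. Corank 2; j^3 = -x^3 is a perfect cube, so E-series; the 4-jet and mu = 6 give E_6. f is E_7 but g is E_6, hence not right-equivalent.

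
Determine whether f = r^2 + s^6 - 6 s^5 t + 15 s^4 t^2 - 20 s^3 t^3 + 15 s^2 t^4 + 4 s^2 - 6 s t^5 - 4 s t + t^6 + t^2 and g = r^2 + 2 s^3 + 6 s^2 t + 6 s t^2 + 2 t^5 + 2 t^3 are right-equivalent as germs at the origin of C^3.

No.

The Hessian of f at 0 is [[8, -4, 0], [-4, 2, 0], [0, 0, 2]] with rank 2, so corank 1. A Groebner basis of the Jacobian ideal J(f) in C{s,t,r} is {t^5, s - t/2, r}; counting standard monomials gives mu = 5. Corank 1: A-series; mu = 5 gives A_5. The Hessian of g at 0 is [[0, 0, 0], [0, 0, 0], [0, 0, 2]] with rank 1, so corank 2. A Groebner basis of the Jacobian ideal J(g) in C{s,t,r} is {t^4, s^2 + 2*s*t + t^2, r}; counting standard monomials gives mu = 8. Corank 2; j^3 = 2*(s + t)^3 is a perfect cube, so E-series; the 5-jet and mu = 8 give E_8. f is A_5 but g is E_8, hence not right-equivalent.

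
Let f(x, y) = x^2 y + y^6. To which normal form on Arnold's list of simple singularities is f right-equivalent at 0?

The Hessian of f at 0 has rank 0. Corank 2; j^3 = x^2*y has shape L^2 M (L != M), so D-series; mu = 7 gives D_7.

D7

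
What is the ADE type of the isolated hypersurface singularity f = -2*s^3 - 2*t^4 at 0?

E_6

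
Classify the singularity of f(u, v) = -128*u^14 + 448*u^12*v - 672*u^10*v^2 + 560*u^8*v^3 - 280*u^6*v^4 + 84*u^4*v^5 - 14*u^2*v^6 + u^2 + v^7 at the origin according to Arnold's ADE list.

A_6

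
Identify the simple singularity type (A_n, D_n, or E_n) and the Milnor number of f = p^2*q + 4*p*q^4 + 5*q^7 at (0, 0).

Type D8, Milnor number mu = 8.

The Hessian of f at 0 is [[0, 0], [0, 0]] with rank 0, so corank 2. A Groebner basis of the Jacobian ideal J(f) in C{p,q} is {-2*p^2/3 + p*q^3, p*q/2 + q^4, p^3, p^2*q}; counting standard monomials gives mu = 8. Corank 2; j^3 = p^2*q has shape L^2 M (L != M), so D-series; mu = 8 gives D_8.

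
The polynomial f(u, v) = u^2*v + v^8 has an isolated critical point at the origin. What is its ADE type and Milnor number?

Type D_{9}, Milnor number mu = 9.

The Hessian of f at 0 has rank 0. Corank 2; j^3 = u^2*v has shape L^2 M (L != M), so D-series; mu = 9 gives D_9.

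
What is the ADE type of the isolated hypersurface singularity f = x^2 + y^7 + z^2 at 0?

The Hessian of f at 0 has rank 2. Corank 1: A-series; mu = 6 gives A_6.

A_{6}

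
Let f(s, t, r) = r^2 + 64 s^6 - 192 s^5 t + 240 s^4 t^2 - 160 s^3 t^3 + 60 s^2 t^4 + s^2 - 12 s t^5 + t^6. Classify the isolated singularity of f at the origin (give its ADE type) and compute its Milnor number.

Type A_{5}, Milnor number mu = 5.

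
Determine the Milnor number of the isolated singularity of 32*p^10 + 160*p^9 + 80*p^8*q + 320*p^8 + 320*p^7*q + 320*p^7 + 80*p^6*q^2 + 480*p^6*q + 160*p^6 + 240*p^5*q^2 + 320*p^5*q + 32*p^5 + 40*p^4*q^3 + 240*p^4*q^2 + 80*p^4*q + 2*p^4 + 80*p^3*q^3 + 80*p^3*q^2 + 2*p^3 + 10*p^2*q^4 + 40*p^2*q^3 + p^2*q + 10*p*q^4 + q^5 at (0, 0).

The Hessian of f at 0 has rank 0. Corank 2; j^3 = p^2*(2*p + q) has shape L^2 M (L != M), so D-series; mu = 6 gives D_6.

6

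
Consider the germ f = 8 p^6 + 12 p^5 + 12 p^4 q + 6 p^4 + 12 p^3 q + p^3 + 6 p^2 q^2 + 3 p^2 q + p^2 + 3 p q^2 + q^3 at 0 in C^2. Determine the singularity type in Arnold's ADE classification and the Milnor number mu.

Type A_{2}, Milnor number mu = 2.

The Hessian of f at 0 is [[2, 0], [0, 0]] with rank 1, so corank 1. A Groebner basis of the Jacobian ideal J(f) in C{p,q} is {q^2, p}; counting standard monomials gives mu = 2. Corank 1: A-series; mu = 2 gives A_2.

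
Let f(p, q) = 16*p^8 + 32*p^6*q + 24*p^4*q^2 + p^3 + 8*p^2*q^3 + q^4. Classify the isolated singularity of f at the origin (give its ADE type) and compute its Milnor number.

Type E_6, Milnor number mu = 6.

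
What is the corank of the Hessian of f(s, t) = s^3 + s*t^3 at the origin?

Hessian at 0 has rank 0.

2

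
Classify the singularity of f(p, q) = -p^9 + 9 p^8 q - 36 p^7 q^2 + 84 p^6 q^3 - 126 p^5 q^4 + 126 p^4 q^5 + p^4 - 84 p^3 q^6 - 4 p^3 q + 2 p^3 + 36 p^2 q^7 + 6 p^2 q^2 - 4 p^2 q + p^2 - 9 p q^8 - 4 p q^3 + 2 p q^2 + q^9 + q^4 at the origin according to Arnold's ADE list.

The Hessian of f at 0 has rank 1. Corank 1: A-series; mu = 8 gives A_8.

A_8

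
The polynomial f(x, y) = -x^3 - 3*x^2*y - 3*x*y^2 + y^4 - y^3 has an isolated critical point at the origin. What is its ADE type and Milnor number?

Type E_6, Milnor number mu = 6.

The Hessian of f at 0 has rank 0. Corank 2; j^3 = -(x + y)^3 is a perfect cube, so E-series; the 4-jet and mu = 6 give E_6.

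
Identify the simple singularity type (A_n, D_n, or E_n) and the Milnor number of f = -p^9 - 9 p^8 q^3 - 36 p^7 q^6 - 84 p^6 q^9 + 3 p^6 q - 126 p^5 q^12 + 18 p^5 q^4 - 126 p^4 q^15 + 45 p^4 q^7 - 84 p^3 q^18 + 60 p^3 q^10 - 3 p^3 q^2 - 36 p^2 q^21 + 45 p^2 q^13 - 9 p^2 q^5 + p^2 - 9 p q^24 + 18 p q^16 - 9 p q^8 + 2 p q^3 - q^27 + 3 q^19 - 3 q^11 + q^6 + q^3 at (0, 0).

Type A_2, Milnor number mu = 2.

The Hessian of f at 0 is [[2, 0], [0, 0]] with rank 1, so corank 1. A Groebner basis of the Jacobian ideal J(f) in C{p,q} is {q^2, p}; counting standard monomials gives mu = 2. Corank 1: A-series; mu = 2 gives A_2.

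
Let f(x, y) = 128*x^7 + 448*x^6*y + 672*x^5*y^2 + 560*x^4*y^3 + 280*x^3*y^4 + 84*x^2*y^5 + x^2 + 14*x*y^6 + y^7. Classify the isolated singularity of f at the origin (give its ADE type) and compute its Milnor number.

Type A6, Milnor number mu = 6.

The Hessian of f at 0 is [[2, 0], [0, 0]] with rank 1, so corank 1. A Groebner basis of the Jacobian ideal J(f) in C{x,y} is {y^6, x}; counting standard monomials gives mu = 6. Corank 1: A-series; mu = 6 gives A_6.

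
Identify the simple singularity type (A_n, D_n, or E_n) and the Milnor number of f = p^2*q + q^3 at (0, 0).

Type D4, Milnor number mu = 4.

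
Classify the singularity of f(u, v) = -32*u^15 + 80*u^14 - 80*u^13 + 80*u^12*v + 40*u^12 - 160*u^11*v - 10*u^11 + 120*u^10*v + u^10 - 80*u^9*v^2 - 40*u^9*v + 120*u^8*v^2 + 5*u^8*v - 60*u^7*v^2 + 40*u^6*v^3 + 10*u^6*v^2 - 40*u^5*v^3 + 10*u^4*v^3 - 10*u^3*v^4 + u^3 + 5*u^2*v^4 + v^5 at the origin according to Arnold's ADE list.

The Hessian of f at 0 has rank 0. Corank 2; j^3 = u^3 is a perfect cube, so E-series; the 5-jet and mu = 8 give E_8.

E_{8}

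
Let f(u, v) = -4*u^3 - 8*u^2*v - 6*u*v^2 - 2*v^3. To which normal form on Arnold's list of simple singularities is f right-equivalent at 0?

D4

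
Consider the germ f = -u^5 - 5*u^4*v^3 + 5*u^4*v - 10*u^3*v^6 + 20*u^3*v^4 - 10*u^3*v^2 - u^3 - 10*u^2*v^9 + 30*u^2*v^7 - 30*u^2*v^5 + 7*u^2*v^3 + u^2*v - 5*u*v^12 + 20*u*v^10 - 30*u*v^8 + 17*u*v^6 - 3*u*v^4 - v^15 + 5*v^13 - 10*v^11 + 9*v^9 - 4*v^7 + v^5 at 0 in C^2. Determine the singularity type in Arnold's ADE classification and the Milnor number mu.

The Hessian of f at 0 is [[0, 0], [0, 0]] with rank 0, so corank 2. A Groebner basis of the Jacobian ideal J(f) in C{u,v} is {u*v/6 + v^4, u*v^2, u^2 - 5*u*v/6}; counting standard monomials gives mu = 6. Corank 2; j^3 = -u^2*(u - v) has shape L^2 M (L != M), so D-series; mu = 6 gives D_6.

Type D_6, Milnor number mu = 6.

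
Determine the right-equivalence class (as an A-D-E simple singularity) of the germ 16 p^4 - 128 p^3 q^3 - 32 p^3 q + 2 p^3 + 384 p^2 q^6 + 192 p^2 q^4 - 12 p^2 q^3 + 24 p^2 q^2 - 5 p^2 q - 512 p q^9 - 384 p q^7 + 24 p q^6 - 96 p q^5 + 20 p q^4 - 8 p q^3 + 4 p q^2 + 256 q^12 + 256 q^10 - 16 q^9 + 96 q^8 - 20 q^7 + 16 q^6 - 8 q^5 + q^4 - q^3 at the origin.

D_5

The Hessian of f at 0 is [[0, 0], [0, 0]] with rank 0, so corank 2. A Groebner basis of the Jacobian ideal J(f) in C{p,q} is {p*q^2 - p*q/8 + q^2/8, -p*q/8 + q^3 + q^2/8, p^2 - 3*p*q/2 + q^2/2}; counting standard monomials gives mu = 5. Corank 2; j^3 = (p - q)^2*(2*p - q) has shape L^2 M (L != M), so D-series; mu = 5 gives D_5.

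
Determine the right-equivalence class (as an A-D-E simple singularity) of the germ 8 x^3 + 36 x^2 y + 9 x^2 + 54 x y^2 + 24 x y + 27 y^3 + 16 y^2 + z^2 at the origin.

A2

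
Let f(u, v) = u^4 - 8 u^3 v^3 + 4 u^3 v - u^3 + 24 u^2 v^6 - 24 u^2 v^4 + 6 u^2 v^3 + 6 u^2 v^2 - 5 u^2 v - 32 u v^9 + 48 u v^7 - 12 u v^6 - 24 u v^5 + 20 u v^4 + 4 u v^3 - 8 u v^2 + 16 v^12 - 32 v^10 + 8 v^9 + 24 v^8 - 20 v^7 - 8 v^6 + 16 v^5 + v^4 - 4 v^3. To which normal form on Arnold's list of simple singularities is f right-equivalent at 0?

D5

The Hessian of f at 0 has rank 0. Corank 2; j^3 = -(u + v)*(u + 2*v)^2 has shape L^2 M (L != M), so D-series; mu = 5 gives D_5.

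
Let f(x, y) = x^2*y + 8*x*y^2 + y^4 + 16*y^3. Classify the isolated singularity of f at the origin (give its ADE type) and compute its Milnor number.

Type D_{5}, Milnor number mu = 5.

The Hessian of f at 0 has rank 0. Corank 2; j^3 = y*(x + 4*y)^2 has shape L^2 M (L != M), so D-series; mu = 5 gives D_5.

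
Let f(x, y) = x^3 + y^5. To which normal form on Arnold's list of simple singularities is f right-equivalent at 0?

E_8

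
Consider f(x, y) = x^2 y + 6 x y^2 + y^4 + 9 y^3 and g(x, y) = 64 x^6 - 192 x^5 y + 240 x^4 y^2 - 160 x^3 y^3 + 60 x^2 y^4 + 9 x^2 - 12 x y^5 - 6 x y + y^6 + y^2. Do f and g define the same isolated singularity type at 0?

The Hessian of f at 0 has rank 0. Corank 2; j^3 = y*(x + 3*y)^2 has shape L^2 M (L != M), so D-series; mu = 5 gives D_5. The Hessian of g at 0 has rank 1. Corank 1: A-series; mu = 5 gives A_5. f is D_5 but g is A_5, hence not right-equivalent.

No.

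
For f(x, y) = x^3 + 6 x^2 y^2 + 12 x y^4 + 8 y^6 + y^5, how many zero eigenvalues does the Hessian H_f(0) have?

Hessian at 0 has rank 0.

2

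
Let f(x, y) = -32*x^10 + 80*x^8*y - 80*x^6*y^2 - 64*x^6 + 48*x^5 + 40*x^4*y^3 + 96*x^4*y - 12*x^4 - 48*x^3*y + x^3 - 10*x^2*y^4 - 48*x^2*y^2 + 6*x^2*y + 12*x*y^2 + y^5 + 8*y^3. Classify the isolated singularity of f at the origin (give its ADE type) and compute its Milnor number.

Type E_{8}, Milnor number mu = 8.

The Hessian of f at 0 is [[0, 0], [0, 0]] with rank 0, so corank 2. A Groebner basis of the Jacobian ideal J(f) in C{x,y} is {x^2/512 + x*y^3 - x*y^2/16 + x*y/128 - y^3/8 + y^2/128, y^4, x^3 - 3*x^2/8 - 3*x*y/2 + 8*y^3 - 3*y^2/2, x^2*y + x^2/16 + 2*x*y^2 + x*y/4 + y^2/4}; counting standard monomials gives mu = 8. Corank 2; j^3 = (x + 2*y)^3 is a perfect cube, so E-series; the 5-jet and mu = 8 give E_8.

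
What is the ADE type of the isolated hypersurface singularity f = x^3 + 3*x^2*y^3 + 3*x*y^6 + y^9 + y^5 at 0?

E_8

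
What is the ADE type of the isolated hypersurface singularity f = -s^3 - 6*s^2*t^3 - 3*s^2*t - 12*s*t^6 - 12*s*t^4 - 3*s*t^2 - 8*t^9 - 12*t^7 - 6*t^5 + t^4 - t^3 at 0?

E_6

The Hessian of f at 0 has rank 0. Corank 2; j^3 = -(s + t)^3 is a perfect cube, so E-series; the 4-jet and mu = 6 give E_6.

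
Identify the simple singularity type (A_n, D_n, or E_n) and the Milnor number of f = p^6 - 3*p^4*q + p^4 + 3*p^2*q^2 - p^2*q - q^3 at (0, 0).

Type D_4, Milnor number mu = 4.

The Hessian of f at 0 has rank 0. Corank 2; j^3 = -q*(p^2 + q^2) splits into three distinct lines over C (the quadratic factor has nonzero discriminant), so D_4.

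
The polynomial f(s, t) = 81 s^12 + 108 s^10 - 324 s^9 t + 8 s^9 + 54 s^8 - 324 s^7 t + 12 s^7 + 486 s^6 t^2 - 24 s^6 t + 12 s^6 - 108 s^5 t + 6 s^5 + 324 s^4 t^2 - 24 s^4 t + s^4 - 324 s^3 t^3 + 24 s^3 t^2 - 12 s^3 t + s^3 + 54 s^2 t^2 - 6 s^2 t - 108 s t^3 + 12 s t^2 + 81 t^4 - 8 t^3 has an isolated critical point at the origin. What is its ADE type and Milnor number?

Type E_{6}, Milnor number mu = 6.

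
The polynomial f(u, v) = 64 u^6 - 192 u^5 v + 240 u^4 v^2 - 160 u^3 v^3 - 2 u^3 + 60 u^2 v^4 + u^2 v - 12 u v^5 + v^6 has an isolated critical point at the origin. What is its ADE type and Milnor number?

The Hessian of f at 0 is [[0, 0], [0, 0]] with rank 0, so corank 2. A Groebner basis of the Jacobian ideal J(f) in C{u,v} is {u*v/12 + v^5, u*v^2, u^2 - u*v/2}; counting standard monomials gives mu = 7. Corank 2; j^3 = -u^2*(2*u - v) has shape L^2 M (L != M), so D-series; mu = 7 gives D_7.

Type D7, Milnor number mu = 7.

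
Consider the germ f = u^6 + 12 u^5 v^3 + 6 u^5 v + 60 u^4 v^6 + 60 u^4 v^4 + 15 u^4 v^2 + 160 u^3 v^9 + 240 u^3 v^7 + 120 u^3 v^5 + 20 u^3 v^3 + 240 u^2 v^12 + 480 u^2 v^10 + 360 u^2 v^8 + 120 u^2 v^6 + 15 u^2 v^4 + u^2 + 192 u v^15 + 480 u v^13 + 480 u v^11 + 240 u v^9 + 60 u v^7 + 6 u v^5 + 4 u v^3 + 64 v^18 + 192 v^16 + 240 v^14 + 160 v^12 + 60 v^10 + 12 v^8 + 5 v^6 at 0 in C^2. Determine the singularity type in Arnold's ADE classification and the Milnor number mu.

Type A_5, Milnor number mu = 5.

The Hessian of f at 0 has rank 1. Corank 1: A-series; mu = 5 gives A_5.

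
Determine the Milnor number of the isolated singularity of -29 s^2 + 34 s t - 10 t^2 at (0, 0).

The Hessian of f at 0 has rank 2. Corank 0: nondegenerate Morse point, so A_1.

1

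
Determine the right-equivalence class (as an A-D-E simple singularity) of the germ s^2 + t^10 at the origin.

The Hessian of f at 0 has rank 1. Corank 1: A-series; mu = 9 gives A_9.

A_9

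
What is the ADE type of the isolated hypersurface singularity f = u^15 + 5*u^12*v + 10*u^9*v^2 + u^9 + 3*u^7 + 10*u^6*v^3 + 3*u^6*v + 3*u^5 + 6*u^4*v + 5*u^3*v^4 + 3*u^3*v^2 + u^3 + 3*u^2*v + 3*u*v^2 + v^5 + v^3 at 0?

E_{8}

The Hessian of f at 0 is [[0, 0], [0, 0]] with rank 0, so corank 2. A Groebner basis of the Jacobian ideal J(f) in C{u,v} is {-u^2/2 + u*v^3 - u*v - v^2/2, v^4, u^3 - 3*u*v^2 - 2*v^3, u^2*v + 2*u*v^2 + v^3}; counting standard monomials gives mu = 8. Corank 2; j^3 = (u + v)^3 is a perfect cube, so E-series; the 5-jet and mu = 8 give E_8.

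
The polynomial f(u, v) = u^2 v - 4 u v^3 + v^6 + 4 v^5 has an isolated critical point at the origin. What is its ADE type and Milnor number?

The Hessian of f at 0 has rank 0. Corank 2; j^3 = u^2*v has shape L^2 M (L != M), so D-series; mu = 7 gives D_7.

Type D7, Milnor number mu = 7.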